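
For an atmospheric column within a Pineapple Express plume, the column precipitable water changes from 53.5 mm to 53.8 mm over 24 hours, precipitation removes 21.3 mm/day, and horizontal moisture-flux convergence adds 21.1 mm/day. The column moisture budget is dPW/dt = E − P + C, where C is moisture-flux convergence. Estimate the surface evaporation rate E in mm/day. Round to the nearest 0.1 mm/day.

dPW/dt = (53.8 − 53.5) mm / (24/24 day) = +0.300 mm/day.
E = dPW/dt + P − C = (+0.300) + 21.3 − (21.1) = 0.5 mm/day.

E ≈ 0.5 mm/day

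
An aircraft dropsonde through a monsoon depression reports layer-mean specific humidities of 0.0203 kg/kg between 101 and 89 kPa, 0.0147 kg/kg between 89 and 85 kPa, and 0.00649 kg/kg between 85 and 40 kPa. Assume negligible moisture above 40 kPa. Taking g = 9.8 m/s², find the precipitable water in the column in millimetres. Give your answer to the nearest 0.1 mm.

Precipitable water is the column-integrated vapour mass per unit area: PW = (1/g) Σ q̄ Δp, with q in kg/kg and Δp in Pa (1 kg/m² of water = 1 mm).
Layer 101–89 kPa: Δp = 120 hPa = 12000 Pa, q̄ = 0.0203 kg/kg → 0.0203 × 12000 / 9.8 = 24.86 mm
Layer 89–85 kPa: Δp = 40 hPa = 4000 Pa, q̄ = 0.0147 kg/kg → 0.0147 × 4000 / 9.8 = 6.00 mm
Layer 85–40 kPa: Δp = 450 hPa = 45000 Pa, q̄ = 0.00649 kg/kg → 0.00649 × 45000 / 9.8 = 29.80 mm
PW = 24.86 + 6.00 + 29.80 = 60.66 ≈ 60.7 mm.

PW ≈ 60.7 mm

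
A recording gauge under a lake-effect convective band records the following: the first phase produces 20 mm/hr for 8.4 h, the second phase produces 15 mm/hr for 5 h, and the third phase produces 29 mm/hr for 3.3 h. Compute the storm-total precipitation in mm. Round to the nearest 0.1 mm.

total ≈ 338.7 mm

Total = Σ Rᵢ Δtᵢ = 20 × 8.4 + 15 × 5 + 29 × 3.3
      = 168 + 75 + 95.7 = 338.7 mm.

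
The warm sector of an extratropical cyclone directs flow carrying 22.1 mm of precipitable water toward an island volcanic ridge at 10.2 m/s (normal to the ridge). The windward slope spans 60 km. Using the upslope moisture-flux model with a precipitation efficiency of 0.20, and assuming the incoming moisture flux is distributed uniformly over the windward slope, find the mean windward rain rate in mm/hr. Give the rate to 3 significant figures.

R ≈ 2.71 mm/hr

Incoming column moisture flux per unit ridge length: F = V × PW = 10.2 × 22.1 = 225.42 mm·m/s.
Spread over the 60 km slope with efficiency ε = 0.20: R = ε·F/W = 0.20 × 225.42 / 60000 m = 7.514e-04 mm/s.
R = 7.514e-04 × 3600 = 2.71 mm/hr.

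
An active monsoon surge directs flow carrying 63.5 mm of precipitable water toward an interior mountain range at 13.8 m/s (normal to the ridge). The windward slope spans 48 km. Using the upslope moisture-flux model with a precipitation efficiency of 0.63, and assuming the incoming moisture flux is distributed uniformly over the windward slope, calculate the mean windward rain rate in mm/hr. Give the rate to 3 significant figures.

Incoming column moisture flux per unit ridge length: F = V × PW = 13.8 × 63.5 = 876.3 mm·m/s.
Spread over the 48 km slope with efficiency ε = 0.63: R = ε·F/W = 0.63 × 876.3 / 48000 m = 1.150e-02 mm/s.
R = 1.150e-02 × 3600 = 41.4 mm/hr.

R ≈ 41.4 mm/hr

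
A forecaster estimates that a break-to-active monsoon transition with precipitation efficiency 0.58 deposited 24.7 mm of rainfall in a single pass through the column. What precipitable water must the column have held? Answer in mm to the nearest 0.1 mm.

PW ≈ 42.6 mm

PW = rainfall / ε = 24.7 / 0.58 = 42.6 mm.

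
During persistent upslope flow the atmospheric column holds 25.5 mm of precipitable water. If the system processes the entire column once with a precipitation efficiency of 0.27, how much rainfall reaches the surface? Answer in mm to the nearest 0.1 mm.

Rainfall = ε × PW = 0.27 × 25.5 = 6.9 mm.

rainfall ≈ 6.9 mm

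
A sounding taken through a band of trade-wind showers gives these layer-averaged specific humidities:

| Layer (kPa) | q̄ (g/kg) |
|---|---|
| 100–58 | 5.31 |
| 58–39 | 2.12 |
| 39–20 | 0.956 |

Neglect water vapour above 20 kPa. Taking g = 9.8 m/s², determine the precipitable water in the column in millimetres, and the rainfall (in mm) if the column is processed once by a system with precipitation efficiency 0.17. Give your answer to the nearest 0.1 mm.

PW ≈ 28.7 mm; rainfall ≈ 4.9 mm

Precipitable water is the column-integrated vapour mass per unit area: PW = (1/g) Σ q̄ Δp, with q in kg/kg and Δp in Pa (1 kg/m² of water = 1 mm).
Layer 100–58 kPa: Δp = 420 hPa = 42000 Pa, q̄ = 0.00531 kg/kg → 0.00531 × 42000 / 9.8 = 22.76 mm
Layer 58–39 kPa: Δp = 190 hPa = 19000 Pa, q̄ = 0.00212 kg/kg → 0.00212 × 19000 / 9.8 = 4.11 mm
Layer 39–20 kPa: Δp = 190 hPa = 19000 Pa, q̄ = 0.000956 kg/kg → 0.000956 × 19000 / 9.8 = 1.85 mm
PW = 22.76 + 4.11 + 1.85 = 28.72 ≈ 28.7 mm.
Rainfall = ε × PW = 0.17 × 28.7 = 4.9 mm.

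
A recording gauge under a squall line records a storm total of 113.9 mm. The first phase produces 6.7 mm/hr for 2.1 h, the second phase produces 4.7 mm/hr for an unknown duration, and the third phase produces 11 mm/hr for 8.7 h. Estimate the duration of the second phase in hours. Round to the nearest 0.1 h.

duration ≈ 0.9 h

Known phases: 6.7 × 2.1 + 11 × 8.7 = 14.07 + 95.7 = 109.77 mm.
Remaining depth = 113.9 − 109.77 = 4.13 mm.
Duration = 4.13 / 4.7 = 0.9 h.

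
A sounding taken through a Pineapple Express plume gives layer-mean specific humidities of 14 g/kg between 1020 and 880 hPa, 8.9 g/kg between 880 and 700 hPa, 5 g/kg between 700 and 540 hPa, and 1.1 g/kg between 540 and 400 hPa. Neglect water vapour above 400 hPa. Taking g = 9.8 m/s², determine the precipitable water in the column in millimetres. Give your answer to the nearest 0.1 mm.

Precipitable water is the column-integrated vapour mass per unit area: PW = (1/g) Σ q̄ Δp, with q in kg/kg and Δp in Pa (1 kg/m² of water = 1 mm).
Layer 1020–880 hPa: Δp = 140 hPa = 14000 Pa, q̄ = 0.014 kg/kg → 0.014 × 14000 / 9.8 = 20.00 mm
Layer 880–700 hPa: Δp = 180 hPa = 18000 Pa, q̄ = 0.0089 kg/kg → 0.0089 × 18000 / 9.8 = 16.35 mm
Layer 700–540 hPa: Δp = 160 hPa = 16000 Pa, q̄ = 0.005 kg/kg → 0.005 × 16000 / 9.8 = 8.16 mm
Layer 540–400 hPa: Δp = 140 hPa = 14000 Pa, q̄ = 0.0011 kg/kg → 0.0011 × 14000 / 9.8 = 1.57 mm
PW = 20.00 + 16.35 + 8.16 + 1.57 = 46.08 ≈ 46.1 mm.

PW ≈ 46.1 mm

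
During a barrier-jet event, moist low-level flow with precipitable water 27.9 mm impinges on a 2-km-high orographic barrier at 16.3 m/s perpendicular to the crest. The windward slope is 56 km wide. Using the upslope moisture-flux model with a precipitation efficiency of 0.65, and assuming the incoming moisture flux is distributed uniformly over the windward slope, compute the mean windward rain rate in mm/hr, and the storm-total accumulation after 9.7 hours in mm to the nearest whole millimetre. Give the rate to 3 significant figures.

R ≈ 19.0 mm/hr; total ≈ 184 mm

Incoming column moisture flux per unit ridge length: F = V × PW = 16.3 × 27.9 = 454.77 mm·m/s.
Spread over the 56 km slope with efficiency ε = 0.65: R = ε·F/W = 0.65 × 454.77 / 56000 m = 5.279e-03 mm/s.
R = 5.279e-03 × 3600 = 19.0 mm/hr.
Over 9.7 h: total = 19.0 × 9.7 = 184.3 ≈ 184 mm.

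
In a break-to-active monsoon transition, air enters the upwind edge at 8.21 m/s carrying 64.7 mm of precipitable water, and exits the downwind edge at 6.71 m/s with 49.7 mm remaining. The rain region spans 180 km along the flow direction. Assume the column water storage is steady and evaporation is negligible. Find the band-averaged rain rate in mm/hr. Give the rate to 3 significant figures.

Column moisture flux per unit crosswind length is F = V × PW.
Inflow: F_in = 8.21 × 64.7 = 531.187 mm·m/s
Outflow: F_out = 6.71 × 49.7 = 333.487 mm·m/s
Steady-state rate R = (F_in − F_out)/L = (531.187 − 333.487) / 180000 m = 1.098e-03 mm/s.
R = 1.098e-03 × 3600 = 3.95 mm/hr.

R ≈ 3.95 mm/hr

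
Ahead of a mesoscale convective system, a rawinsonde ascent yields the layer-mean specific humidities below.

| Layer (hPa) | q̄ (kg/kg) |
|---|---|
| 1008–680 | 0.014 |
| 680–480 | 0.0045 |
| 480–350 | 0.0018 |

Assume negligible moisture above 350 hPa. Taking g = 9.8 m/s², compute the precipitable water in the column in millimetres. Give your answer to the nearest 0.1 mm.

PW ≈ 58.4 mm

Precipitable water is the column-integrated vapour mass per unit area: PW = (1/g) Σ q̄ Δp, with q in kg/kg and Δp in Pa (1 kg/m² of water = 1 mm).
Layer 1008–680 hPa: Δp = 328 hPa = 32800 Pa, q̄ = 0.014 kg/kg → 0.014 × 32800 / 9.8 = 46.86 mm
Layer 680–480 hPa: Δp = 200 hPa = 20000 Pa, q̄ = 0.0045 kg/kg → 0.0045 × 20000 / 9.8 = 9.18 mm
Layer 480–350 hPa: Δp = 130 hPa = 13000 Pa, q̄ = 0.0018 kg/kg → 0.0018 × 13000 / 9.8 = 2.39 mm
PW = 46.86 + 9.18 + 2.39 = 58.43 ≈ 58.4 mm.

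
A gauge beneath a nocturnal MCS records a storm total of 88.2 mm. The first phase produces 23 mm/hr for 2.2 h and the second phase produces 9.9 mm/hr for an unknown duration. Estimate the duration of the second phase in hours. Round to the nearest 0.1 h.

Known phases: 23 × 2.2 = 50.6 mm.
Remaining depth = 88.2 − 50.6 = 37.6 mm.
Duration = 37.6 / 9.9 = 3.8 h.

duration ≈ 3.8 h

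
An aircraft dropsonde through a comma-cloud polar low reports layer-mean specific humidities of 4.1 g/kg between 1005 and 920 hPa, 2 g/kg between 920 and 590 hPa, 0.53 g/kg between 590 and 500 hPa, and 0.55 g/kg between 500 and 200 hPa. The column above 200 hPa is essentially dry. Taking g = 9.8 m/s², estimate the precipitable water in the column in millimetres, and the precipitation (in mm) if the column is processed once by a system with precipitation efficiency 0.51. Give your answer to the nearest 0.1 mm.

Precipitable water is the column-integrated vapour mass per unit area: PW = (1/g) Σ q̄ Δp, with q in kg/kg and Δp in Pa (1 kg/m² of water = 1 mm).
Layer 1005–920 hPa: Δp = 85 hPa = 8500 Pa, q̄ = 0.0041 kg/kg → 0.0041 × 8500 / 9.8 = 3.56 mm
Layer 920–590 hPa: Δp = 330 hPa = 33000 Pa, q̄ = 0.002 kg/kg → 0.002 × 33000 / 9.8 = 6.73 mm
Layer 590–500 hPa: Δp = 90 hPa = 9000 Pa, q̄ = 0.00053 kg/kg → 0.00053 × 9000 / 9.8 = 0.49 mm
Layer 500–200 hPa: Δp = 300 hPa = 30000 Pa, q̄ = 0.00055 kg/kg → 0.00055 × 30000 / 9.8 = 1.68 mm
PW = 3.56 + 6.73 + 0.49 + 1.68 = 12.46 ≈ 12.5 mm.
Precipitation = ε × PW = 0.51 × 12.5 = 6.4 mm.

PW ≈ 12.5 mm; precipitation ≈ 6.4 mm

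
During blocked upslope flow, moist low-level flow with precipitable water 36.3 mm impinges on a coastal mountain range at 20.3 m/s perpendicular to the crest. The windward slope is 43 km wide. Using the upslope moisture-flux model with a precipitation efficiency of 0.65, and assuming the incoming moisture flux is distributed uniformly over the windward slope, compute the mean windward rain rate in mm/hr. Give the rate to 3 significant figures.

R ≈ 40.1 mm/hr

Incoming column moisture flux per unit ridge length: F = V × PW = 20.3 × 36.3 = 736.89 mm·m/s.
Spread over the 43 km slope with efficiency ε = 0.65: R = ε·F/W = 0.65 × 736.89 / 43000 m = 1.114e-02 mm/s.
R = 1.114e-02 × 3600 = 40.1 mm/hr.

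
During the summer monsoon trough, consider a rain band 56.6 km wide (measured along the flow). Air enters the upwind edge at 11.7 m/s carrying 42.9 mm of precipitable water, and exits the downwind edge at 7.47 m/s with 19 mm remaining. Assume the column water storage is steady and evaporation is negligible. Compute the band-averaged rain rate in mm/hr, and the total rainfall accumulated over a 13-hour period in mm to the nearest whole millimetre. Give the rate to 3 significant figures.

Column moisture flux per unit crosswind length is F = V × PW.
Inflow: F_in = 11.7 × 42.9 = 501.93 mm·m/s
Outflow: F_out = 7.47 × 19 = 141.93 mm·m/s
Steady-state rate R = (F_in − F_out)/L = (501.93 − 141.93) / 56600 m = 6.360e-03 mm/s.
R = 6.360e-03 × 3600 = 22.9 mm/hr.
Over 13 h: total = 22.9 × 13 = 297.7 ≈ 298 mm.

R ≈ 22.9 mm/hr; total ≈ 298 mm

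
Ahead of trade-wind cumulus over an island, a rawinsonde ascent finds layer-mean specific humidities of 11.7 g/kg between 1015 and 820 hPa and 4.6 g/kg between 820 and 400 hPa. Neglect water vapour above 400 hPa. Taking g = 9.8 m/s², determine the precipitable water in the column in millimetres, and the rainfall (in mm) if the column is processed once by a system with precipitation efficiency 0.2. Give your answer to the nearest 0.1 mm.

PW ≈ 43.0 mm; rainfall ≈ 8.6 mm

Precipitable water is the column-integrated vapour mass per unit area: PW = (1/g) Σ q̄ Δp, with q in kg/kg and Δp in Pa (1 kg/m² of water = 1 mm).
Layer 1015–820 hPa: Δp = 195 hPa = 19500 Pa, q̄ = 0.0117 kg/kg → 0.0117 × 19500 / 9.8 = 23.28 mm
Layer 820–400 hPa: Δp = 420 hPa = 42000 Pa, q̄ = 0.0046 kg/kg → 0.0046 × 42000 / 9.8 = 19.71 mm
PW = 23.28 + 19.71 = 42.99 ≈ 43.0 mm.
Rainfall = ε × PW = 0.2 × 43.0 = 8.6 mm.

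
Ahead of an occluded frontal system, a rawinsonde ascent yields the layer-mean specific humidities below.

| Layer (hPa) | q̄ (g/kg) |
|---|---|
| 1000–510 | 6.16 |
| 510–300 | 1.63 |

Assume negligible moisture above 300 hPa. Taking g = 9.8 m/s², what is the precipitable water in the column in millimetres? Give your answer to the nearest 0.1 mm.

Precipitable water is the column-integrated vapour mass per unit area: PW = (1/g) Σ q̄ Δp, with q in kg/kg and Δp in Pa (1 kg/m² of water = 1 mm).
Layer 1000–510 hPa: Δp = 490 hPa = 49000 Pa, q̄ = 0.00616 kg/kg → 0.00616 × 49000 / 9.8 = 30.80 mm
Layer 510–300 hPa: Δp = 210 hPa = 21000 Pa, q̄ = 0.00163 kg/kg → 0.00163 × 21000 / 9.8 = 3.49 mm
PW = 30.80 + 3.49 = 34.29 ≈ 34.3 mm.

PW ≈ 34.3 mm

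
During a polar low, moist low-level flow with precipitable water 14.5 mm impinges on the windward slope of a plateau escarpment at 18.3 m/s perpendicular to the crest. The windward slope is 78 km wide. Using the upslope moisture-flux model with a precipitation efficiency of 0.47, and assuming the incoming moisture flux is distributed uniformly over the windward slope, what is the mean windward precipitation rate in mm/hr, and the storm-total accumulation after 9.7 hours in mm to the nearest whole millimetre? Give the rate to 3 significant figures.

R ≈ 5.76 mm/hr; total ≈ 56 mm

Incoming column moisture flux per unit ridge length: F = V × PW = 18.3 × 14.5 = 265.35 mm·m/s.
Spread over the 78 km slope with efficiency ε = 0.47: R = ε·F/W = 0.47 × 265.35 / 78000 m = 1.599e-03 mm/s.
R = 1.599e-03 × 3600 = 5.76 mm/hr.
Over 9.7 h: total = 5.76 × 9.7 = 55.872 ≈ 56 mm.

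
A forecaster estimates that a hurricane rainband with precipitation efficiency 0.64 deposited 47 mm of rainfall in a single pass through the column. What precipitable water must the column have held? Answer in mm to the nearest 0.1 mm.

PW = rainfall / ε = 47 / 0.64 = 73.4 mm.

PW ≈ 73.4 mm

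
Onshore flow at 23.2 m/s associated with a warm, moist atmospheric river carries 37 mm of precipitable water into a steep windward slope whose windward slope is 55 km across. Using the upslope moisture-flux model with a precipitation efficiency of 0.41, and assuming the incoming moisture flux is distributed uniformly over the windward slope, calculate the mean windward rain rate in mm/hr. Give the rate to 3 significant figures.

Incoming column moisture flux per unit ridge length: F = V × PW = 23.2 × 37 = 858.4 mm·m/s.
Spread over the 55 km slope with efficiency ε = 0.41: R = ε·F/W = 0.41 × 858.4 / 55000 m = 6.399e-03 mm/s.
R = 6.399e-03 × 3600 = 23.0 mm/hr.

R ≈ 23.0 mm/hr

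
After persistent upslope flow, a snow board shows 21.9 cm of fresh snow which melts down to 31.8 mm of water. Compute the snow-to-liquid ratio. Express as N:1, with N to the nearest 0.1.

Ratio = snow depth / SWE = 219 mm / 31.8 mm = 6.9, i.e. 6.9:1.

ratio ≈ 6.9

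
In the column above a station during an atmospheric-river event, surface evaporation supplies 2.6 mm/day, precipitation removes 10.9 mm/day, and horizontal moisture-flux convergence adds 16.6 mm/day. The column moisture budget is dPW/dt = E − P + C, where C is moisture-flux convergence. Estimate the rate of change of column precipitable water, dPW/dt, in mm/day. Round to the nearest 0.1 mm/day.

dPW/dt = E − P + C = 2.6 − 10.9 + (16.6) = 8.3 mm/day.

dPW/dt ≈ 8.3 mm/day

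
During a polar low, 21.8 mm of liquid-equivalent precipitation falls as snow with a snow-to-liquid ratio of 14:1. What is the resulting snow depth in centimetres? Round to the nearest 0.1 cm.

Snow depth = liquid × ratio = 21.8 mm × 14 = 305.2 mm = 30.5 cm.

snow depth ≈ 30.5 cm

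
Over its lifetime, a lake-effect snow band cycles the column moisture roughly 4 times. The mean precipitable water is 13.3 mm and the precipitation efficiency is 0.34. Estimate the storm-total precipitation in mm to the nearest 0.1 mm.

precipitation ≈ 18.1 mm

Each cycle deposits ε × PW = 0.34 × 13.3 = 4.522 mm.
Over 4 cycles: 4 × 4.522 = 18.1 mm.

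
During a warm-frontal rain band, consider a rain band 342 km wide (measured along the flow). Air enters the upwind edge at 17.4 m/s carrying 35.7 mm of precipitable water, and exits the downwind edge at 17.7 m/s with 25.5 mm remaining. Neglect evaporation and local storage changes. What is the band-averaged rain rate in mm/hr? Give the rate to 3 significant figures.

R ≈ 1.79 mm/hr

Column moisture flux per unit crosswind length is F = V × PW.
Inflow: F_in = 17.4 × 35.7 = 621.18 mm·m/s
Outflow: F_out = 17.7 × 25.5 = 451.35 mm·m/s
Steady-state rate R = (F_in − F_out)/L = (621.18 − 451.35) / 342000 m = 4.966e-04 mm/s.
R = 4.966e-04 × 3600 = 1.79 mm/hr.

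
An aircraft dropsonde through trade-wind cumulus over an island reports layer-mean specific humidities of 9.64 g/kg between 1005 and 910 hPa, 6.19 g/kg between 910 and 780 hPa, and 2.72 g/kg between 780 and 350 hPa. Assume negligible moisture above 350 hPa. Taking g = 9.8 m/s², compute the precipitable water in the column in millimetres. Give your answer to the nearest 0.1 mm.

PW ≈ 29.5 mm

Precipitable water is the column-integrated vapour mass per unit area: PW = (1/g) Σ q̄ Δp, with q in kg/kg and Δp in Pa (1 kg/m² of water = 1 mm).
Layer 1005–910 hPa: Δp = 95 hPa = 9500 Pa, q̄ = 0.00964 kg/kg → 0.00964 × 9500 / 9.8 = 9.34 mm
Layer 910–780 hPa: Δp = 130 hPa = 13000 Pa, q̄ = 0.00619 kg/kg → 0.00619 × 13000 / 9.8 = 8.21 mm
Layer 780–350 hPa: Δp = 430 hPa = 43000 Pa, q̄ = 0.00272 kg/kg → 0.00272 × 43000 / 9.8 = 11.93 mm
PW = 9.34 + 8.21 + 11.93 = 29.48 ≈ 29.5 mm.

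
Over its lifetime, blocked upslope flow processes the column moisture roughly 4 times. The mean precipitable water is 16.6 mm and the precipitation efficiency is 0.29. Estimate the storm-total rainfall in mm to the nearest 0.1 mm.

rainfall ≈ 19.3 mm

Each cycle deposits ε × PW = 0.29 × 16.6 = 4.814 mm.
Over 4 cycles: 4 × 4.814 = 19.3 mm.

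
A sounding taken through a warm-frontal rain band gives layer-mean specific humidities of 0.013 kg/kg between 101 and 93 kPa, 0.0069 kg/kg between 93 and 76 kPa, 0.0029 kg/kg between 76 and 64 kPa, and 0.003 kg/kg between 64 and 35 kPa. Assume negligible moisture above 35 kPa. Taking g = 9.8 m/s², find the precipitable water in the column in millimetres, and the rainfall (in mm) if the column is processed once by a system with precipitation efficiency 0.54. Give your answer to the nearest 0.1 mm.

PW ≈ 35.0 mm; rainfall ≈ 18.9 mm

Precipitable water is the column-integrated vapour mass per unit area: PW = (1/g) Σ q̄ Δp, with q in kg/kg and Δp in Pa (1 kg/m² of water = 1 mm).
Layer 101–93 kPa: Δp = 80 hPa = 8000 Pa, q̄ = 0.013 kg/kg → 0.013 × 8000 / 9.8 = 10.61 mm
Layer 93–76 kPa: Δp = 170 hPa = 17000 Pa, q̄ = 0.0069 kg/kg → 0.0069 × 17000 / 9.8 = 11.97 mm
Layer 76–64 kPa: Δp = 120 hPa = 12000 Pa, q̄ = 0.0029 kg/kg → 0.0029 × 12000 / 9.8 = 3.55 mm
Layer 64–35 kPa: Δp = 290 hPa = 29000 Pa, q̄ = 0.003 kg/kg → 0.003 × 29000 / 9.8 = 8.88 mm
PW = 10.61 + 11.97 + 3.55 + 8.88 = 35.01 ≈ 35.0 mm.
Rainfall = ε × PW = 0.54 × 35.0 = 18.9 mm.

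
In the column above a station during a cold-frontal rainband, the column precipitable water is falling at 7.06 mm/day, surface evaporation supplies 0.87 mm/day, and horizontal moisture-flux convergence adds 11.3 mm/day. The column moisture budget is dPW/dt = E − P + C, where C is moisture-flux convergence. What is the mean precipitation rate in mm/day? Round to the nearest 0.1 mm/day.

P ≈ 19.2 mm/day

dPW/dt = -7.06 mm/day.
P = E + C − dPW/dt = 0.87 + (11.3) − (-7.06) = 19.2 mm/day.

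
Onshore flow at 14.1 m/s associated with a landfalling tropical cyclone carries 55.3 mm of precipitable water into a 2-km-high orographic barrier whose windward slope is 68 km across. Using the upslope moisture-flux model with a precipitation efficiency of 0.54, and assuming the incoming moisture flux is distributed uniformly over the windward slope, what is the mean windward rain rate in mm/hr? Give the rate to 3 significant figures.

Incoming column moisture flux per unit ridge length: F = V × PW = 14.1 × 55.3 = 779.73 mm·m/s.
Spread over the 68 km slope with efficiency ε = 0.54: R = ε·F/W = 0.54 × 779.73 / 68000 m = 6.192e-03 mm/s.
R = 6.192e-03 × 3600 = 22.3 mm/hr.

R ≈ 22.3 mm/hr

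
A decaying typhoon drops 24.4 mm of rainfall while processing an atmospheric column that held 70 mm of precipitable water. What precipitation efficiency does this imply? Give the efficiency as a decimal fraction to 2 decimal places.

ε = rainfall / PW = 24.4 / 70 = 0.35.

ε ≈ 0.35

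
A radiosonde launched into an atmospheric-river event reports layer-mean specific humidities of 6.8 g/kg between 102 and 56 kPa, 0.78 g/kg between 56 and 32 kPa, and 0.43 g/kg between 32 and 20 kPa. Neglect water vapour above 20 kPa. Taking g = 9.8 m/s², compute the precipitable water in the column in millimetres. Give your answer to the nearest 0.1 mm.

PW ≈ 34.4 mm

Precipitable water is the column-integrated vapour mass per unit area: PW = (1/g) Σ q̄ Δp, with q in kg/kg and Δp in Pa (1 kg/m² of water = 1 mm).
Layer 102–56 kPa: Δp = 460 hPa = 46000 Pa, q̄ = 0.0068 kg/kg → 0.0068 × 46000 / 9.8 = 31.92 mm
Layer 56–32 kPa: Δp = 240 hPa = 24000 Pa, q̄ = 0.00078 kg/kg → 0.00078 × 24000 / 9.8 = 1.91 mm
Layer 32–20 kPa: Δp = 120 hPa = 12000 Pa, q̄ = 0.00043 kg/kg → 0.00043 × 12000 / 9.8 = 0.53 mm
PW = 31.92 + 1.91 + 0.53 = 34.36 ≈ 34.4 mm.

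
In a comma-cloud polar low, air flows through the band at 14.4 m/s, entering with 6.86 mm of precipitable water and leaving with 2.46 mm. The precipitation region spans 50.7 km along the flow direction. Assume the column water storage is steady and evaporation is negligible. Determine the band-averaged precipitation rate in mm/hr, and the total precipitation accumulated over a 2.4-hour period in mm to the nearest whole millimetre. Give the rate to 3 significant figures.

Column moisture flux per unit crosswind length is F = V × PW.
Inflow: F_in = 14.4 × 6.86 = 98.784 mm·m/s
Outflow: F_out = 14.4 × 2.46 = 35.424 mm·m/s
Steady-state rate R = (F_in − F_out)/L = (98.784 − 35.424) / 50700 m = 1.250e-03 mm/s.
R = 1.250e-03 × 3600 = 4.50 mm/hr.
Over 2.4 h: total = 4.50 × 2.4 = 10.8 ≈ 11 mm.

R ≈ 4.50 mm/hr; total ≈ 11 mm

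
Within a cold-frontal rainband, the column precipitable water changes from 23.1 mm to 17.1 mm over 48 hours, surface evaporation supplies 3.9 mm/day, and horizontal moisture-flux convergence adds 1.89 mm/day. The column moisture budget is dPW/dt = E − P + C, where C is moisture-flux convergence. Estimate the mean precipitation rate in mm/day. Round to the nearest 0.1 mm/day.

dPW/dt = (17.1 − 23.1) mm / (48/24 day) = -3.000 mm/day.
P = E + C − dPW/dt = 3.9 + (1.89) − (-3.000) = 8.8 mm/day.

P ≈ 8.8 mm/day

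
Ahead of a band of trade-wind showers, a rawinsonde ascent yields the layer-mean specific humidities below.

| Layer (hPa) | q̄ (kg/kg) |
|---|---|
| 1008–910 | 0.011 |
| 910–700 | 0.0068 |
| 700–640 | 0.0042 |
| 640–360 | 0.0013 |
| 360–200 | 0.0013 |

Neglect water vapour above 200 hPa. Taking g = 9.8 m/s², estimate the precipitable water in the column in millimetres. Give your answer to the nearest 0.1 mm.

Precipitable water is the column-integrated vapour mass per unit area: PW = (1/g) Σ q̄ Δp, with q in kg/kg and Δp in Pa (1 kg/m² of water = 1 mm).
Layer 1008–910 hPa: Δp = 98 hPa = 9800 Pa, q̄ = 0.011 kg/kg → 0.011 × 9800 / 9.8 = 11.00 mm
Layer 910–700 hPa: Δp = 210 hPa = 21000 Pa, q̄ = 0.0068 kg/kg → 0.0068 × 21000 / 9.8 = 14.57 mm
Layer 700–640 hPa: Δp = 60 hPa = 6000 Pa, q̄ = 0.0042 kg/kg → 0.0042 × 6000 / 9.8 = 2.57 mm
Layer 640–360 hPa: Δp = 280 hPa = 28000 Pa, q̄ = 0.0013 kg/kg → 0.0013 × 28000 / 9.8 = 3.71 mm
Layer 360–200 hPa: Δp = 160 hPa = 16000 Pa, q̄ = 0.0013 kg/kg → 0.0013 × 16000 / 9.8 = 2.12 mm
PW = 11.00 + 14.57 + 2.57 + 3.71 + 2.12 = 33.97 ≈ 34.0 mm.

PW ≈ 34.0 mm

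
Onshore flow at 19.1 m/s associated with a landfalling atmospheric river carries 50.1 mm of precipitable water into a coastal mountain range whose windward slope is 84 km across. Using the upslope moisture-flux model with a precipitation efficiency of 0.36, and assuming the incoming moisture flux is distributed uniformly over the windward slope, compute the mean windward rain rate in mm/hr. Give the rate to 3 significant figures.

Incoming column moisture flux per unit ridge length: F = V × PW = 19.1 × 50.1 = 956.91 mm·m/s.
Spread over the 84 km slope with efficiency ε = 0.36: R = ε·F/W = 0.36 × 956.91 / 84000 m = 4.101e-03 mm/s.
R = 4.101e-03 × 3600 = 14.8 mm/hr.

R ≈ 14.8 mm/hr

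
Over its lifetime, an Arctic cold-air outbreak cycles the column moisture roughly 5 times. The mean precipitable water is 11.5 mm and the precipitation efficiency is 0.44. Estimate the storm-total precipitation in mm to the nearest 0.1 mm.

Each cycle deposits ε × PW = 0.44 × 11.5 = 5.06 mm.
Over 5 cycles: 5 × 5.06 = 25.3 mm.

precipitation ≈ 25.3 mm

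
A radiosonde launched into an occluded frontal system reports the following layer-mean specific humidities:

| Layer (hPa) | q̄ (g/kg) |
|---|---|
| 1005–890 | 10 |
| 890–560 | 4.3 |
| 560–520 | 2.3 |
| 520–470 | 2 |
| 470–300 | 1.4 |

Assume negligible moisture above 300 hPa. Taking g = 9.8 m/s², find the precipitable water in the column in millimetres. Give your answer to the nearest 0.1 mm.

Precipitable water is the column-integrated vapour mass per unit area: PW = (1/g) Σ q̄ Δp, with q in kg/kg and Δp in Pa (1 kg/m² of water = 1 mm).
Layer 1005–890 hPa: Δp = 115 hPa = 11500 Pa, q̄ = 0.01 kg/kg → 0.01 × 11500 / 9.8 = 11.73 mm
Layer 890–560 hPa: Δp = 330 hPa = 33000 Pa, q̄ = 0.0043 kg/kg → 0.0043 × 33000 / 9.8 = 14.48 mm
Layer 560–520 hPa: Δp = 40 hPa = 4000 Pa, q̄ = 0.0023 kg/kg → 0.0023 × 4000 / 9.8 = 0.94 mm
Layer 520–470 hPa: Δp = 50 hPa = 5000 Pa, q̄ = 0.002 kg/kg → 0.002 × 5000 / 9.8 = 1.02 mm
Layer 470–300 hPa: Δp = 170 hPa = 17000 Pa, q̄ = 0.0014 kg/kg → 0.0014 × 17000 / 9.8 = 2.43 mm
PW = 11.73 + 14.48 + 0.94 + 1.02 + 2.43 = 30.60 ≈ 30.6 mm.

PW ≈ 30.6 mm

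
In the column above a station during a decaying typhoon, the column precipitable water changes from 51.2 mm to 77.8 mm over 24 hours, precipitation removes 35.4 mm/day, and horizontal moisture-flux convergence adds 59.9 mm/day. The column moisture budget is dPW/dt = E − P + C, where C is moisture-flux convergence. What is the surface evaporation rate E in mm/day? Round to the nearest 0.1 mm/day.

E ≈ 2.1 mm/day

dPW/dt = (77.8 − 51.2) mm / (24/24 day) = +26.600 mm/day.
E = dPW/dt + P − C = (+26.600) + 35.4 − (59.9) = 2.1 mm/day.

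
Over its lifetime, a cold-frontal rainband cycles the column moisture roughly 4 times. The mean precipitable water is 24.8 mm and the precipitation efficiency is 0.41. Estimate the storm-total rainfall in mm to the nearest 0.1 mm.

rainfall ≈ 40.7 mm

Each cycle deposits ε × PW = 0.41 × 24.8 = 10.168 mm.
Over 4 cycles: 4 × 10.168 = 40.7 mm.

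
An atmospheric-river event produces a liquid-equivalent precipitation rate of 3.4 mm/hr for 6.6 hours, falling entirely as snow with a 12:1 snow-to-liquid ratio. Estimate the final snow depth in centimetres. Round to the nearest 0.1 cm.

snow depth ≈ 26.9 cm

Liquid-equivalent depth = 3.4 × 6.6 = 22.44 mm.
Snow depth = 22.44 mm × 12 = 269.28 mm = 26.9 cm.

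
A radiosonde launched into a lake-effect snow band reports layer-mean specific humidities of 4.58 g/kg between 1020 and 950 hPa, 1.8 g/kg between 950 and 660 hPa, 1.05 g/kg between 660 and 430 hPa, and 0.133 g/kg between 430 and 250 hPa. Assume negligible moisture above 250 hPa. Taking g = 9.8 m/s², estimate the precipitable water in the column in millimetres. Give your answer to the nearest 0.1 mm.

PW ≈ 11.3 mm

Precipitable water is the column-integrated vapour mass per unit area: PW = (1/g) Σ q̄ Δp, with q in kg/kg and Δp in Pa (1 kg/m² of water = 1 mm).
Layer 1020–950 hPa: Δp = 70 hPa = 7000 Pa, q̄ = 0.00458 kg/kg → 0.00458 × 7000 / 9.8 = 3.27 mm
Layer 950–660 hPa: Δp = 290 hPa = 29000 Pa, q̄ = 0.0018 kg/kg → 0.0018 × 29000 / 9.8 = 5.33 mm
Layer 660–430 hPa: Δp = 230 hPa = 23000 Pa, q̄ = 0.00105 kg/kg → 0.00105 × 23000 / 9.8 = 2.46 mm
Layer 430–250 hPa: Δp = 180 hPa = 18000 Pa, q̄ = 0.000133 kg/kg → 0.000133 × 18000 / 9.8 = 0.24 mm
PW = 3.27 + 5.33 + 2.46 + 0.24 = 11.30 ≈ 11.3 mm.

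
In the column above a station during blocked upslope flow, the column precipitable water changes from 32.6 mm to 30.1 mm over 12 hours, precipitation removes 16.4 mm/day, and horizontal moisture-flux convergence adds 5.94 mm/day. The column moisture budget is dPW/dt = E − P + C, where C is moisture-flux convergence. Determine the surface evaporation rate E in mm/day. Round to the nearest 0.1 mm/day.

dPW/dt = (30.1 − 32.6) mm / (12/24 day) = -5.000 mm/day.
E = dPW/dt + P − C = (-5.000) + 16.4 − (5.94) = 5.5 mm/day.

E ≈ 5.5 mm/day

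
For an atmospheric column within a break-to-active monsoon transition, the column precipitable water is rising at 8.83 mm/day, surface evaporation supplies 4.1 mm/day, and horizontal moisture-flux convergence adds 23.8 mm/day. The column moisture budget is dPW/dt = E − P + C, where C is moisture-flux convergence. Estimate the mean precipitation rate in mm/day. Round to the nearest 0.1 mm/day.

dPW/dt = +8.83 mm/day.
P = E + C − dPW/dt = 4.1 + (23.8) − (+8.83) = 19.1 mm/day.

P ≈ 19.1 mm/day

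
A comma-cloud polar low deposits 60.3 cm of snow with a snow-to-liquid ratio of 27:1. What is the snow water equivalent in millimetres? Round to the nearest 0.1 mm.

SWE ≈ 22.3 mm

SWE = snow depth / ratio = 60.3 cm / 27 = 2.233 cm = 22.3 mm.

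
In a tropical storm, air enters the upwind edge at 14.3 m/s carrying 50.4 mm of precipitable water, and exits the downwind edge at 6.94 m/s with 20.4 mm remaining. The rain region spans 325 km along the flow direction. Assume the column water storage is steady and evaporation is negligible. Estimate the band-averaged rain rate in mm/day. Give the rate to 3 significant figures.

R ≈ 154 mm/day

Column moisture flux per unit crosswind length is F = V × PW.
Inflow: F_in = 14.3 × 50.4 = 720.72 mm·m/s
Outflow: F_out = 6.94 × 20.4 = 141.576 mm·m/s
Steady-state rate R = (F_in − F_out)/L = (720.72 − 141.576) / 325000 m = 1.782e-03 mm/s.
R = 1.782e-03 × 3600 × 24 = 154 mm/day.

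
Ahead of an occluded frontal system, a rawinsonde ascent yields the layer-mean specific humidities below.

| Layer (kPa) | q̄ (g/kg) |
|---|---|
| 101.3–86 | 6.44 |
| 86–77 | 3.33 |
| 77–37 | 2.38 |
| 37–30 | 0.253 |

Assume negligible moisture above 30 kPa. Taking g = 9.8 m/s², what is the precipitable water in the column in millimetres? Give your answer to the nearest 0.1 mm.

Precipitable water is the column-integrated vapour mass per unit area: PW = (1/g) Σ q̄ Δp, with q in kg/kg and Δp in Pa (1 kg/m² of water = 1 mm).
Layer 101.3–86 kPa: Δp = 153 hPa = 15300 Pa, q̄ = 0.00644 kg/kg → 0.00644 × 15300 / 9.8 = 10.05 mm
Layer 86–77 kPa: Δp = 90 hPa = 9000 Pa, q̄ = 0.00333 kg/kg → 0.00333 × 9000 / 9.8 = 3.06 mm
Layer 77–37 kPa: Δp = 400 hPa = 40000 Pa, q̄ = 0.00238 kg/kg → 0.00238 × 40000 / 9.8 = 9.71 mm
Layer 37–30 kPa: Δp = 70 hPa = 7000 Pa, q̄ = 0.000253 kg/kg → 0.000253 × 7000 / 9.8 = 0.18 mm
PW = 10.05 + 3.06 + 9.71 + 0.18 = 23.00 ≈ 23.0 mm.

PW ≈ 23.0 mm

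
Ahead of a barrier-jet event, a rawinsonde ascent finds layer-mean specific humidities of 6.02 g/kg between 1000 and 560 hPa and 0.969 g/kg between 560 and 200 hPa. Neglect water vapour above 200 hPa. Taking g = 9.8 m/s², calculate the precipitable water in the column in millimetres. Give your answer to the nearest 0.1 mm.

Precipitable water is the column-integrated vapour mass per unit area: PW = (1/g) Σ q̄ Δp, with q in kg/kg and Δp in Pa (1 kg/m² of water = 1 mm).
Layer 1000–560 hPa: Δp = 440 hPa = 44000 Pa, q̄ = 0.00602 kg/kg → 0.00602 × 44000 / 9.8 = 27.03 mm
Layer 560–200 hPa: Δp = 360 hPa = 36000 Pa, q̄ = 0.000969 kg/kg → 0.000969 × 36000 / 9.8 = 3.56 mm
PW = 27.03 + 3.56 = 30.59 ≈ 30.6 mm.

PW ≈ 30.6 mm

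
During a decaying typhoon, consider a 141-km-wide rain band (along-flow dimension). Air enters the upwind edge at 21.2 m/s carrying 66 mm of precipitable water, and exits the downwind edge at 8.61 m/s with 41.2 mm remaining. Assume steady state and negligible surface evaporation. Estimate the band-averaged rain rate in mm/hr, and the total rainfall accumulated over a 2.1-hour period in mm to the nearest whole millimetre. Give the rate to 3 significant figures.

Column moisture flux per unit crosswind length is F = V × PW.
Inflow: F_in = 21.2 × 66 = 1399.2 mm·m/s
Outflow: F_out = 8.61 × 41.2 = 354.732 mm·m/s
Steady-state rate R = (F_in − F_out)/L = (1399.2 − 354.732) / 141000 m = 7.408e-03 mm/s.
R = 7.408e-03 × 3600 = 26.7 mm/hr.
Over 2.1 h: total = 26.7 × 2.1 = 56.07 ≈ 56 mm.

R ≈ 26.7 mm/hr; total ≈ 56 mm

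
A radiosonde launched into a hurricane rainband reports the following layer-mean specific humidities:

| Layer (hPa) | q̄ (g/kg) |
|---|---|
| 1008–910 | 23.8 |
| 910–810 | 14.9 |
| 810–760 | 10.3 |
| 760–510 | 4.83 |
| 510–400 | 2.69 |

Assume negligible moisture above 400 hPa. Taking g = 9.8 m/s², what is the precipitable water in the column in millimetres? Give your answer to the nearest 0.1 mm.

Precipitable water is the column-integrated vapour mass per unit area: PW = (1/g) Σ q̄ Δp, with q in kg/kg and Δp in Pa (1 kg/m² of water = 1 mm).
Layer 1008–910 hPa: Δp = 98 hPa = 9800 Pa, q̄ = 0.0238 kg/kg → 0.0238 × 9800 / 9.8 = 23.80 mm
Layer 910–810 hPa: Δp = 100 hPa = 10000 Pa, q̄ = 0.0149 kg/kg → 0.0149 × 10000 / 9.8 = 15.20 mm
Layer 810–760 hPa: Δp = 50 hPa = 5000 Pa, q̄ = 0.0103 kg/kg → 0.0103 × 5000 / 9.8 = 5.26 mm
Layer 760–510 hPa: Δp = 250 hPa = 25000 Pa, q̄ = 0.00483 kg/kg → 0.00483 × 25000 / 9.8 = 12.32 mm
Layer 510–400 hPa: Δp = 110 hPa = 11000 Pa, q̄ = 0.00269 kg/kg → 0.00269 × 11000 / 9.8 = 3.02 mm
PW = 23.80 + 15.20 + 5.26 + 12.32 + 3.02 = 59.60 ≈ 59.6 mm.

PW ≈ 59.6 mm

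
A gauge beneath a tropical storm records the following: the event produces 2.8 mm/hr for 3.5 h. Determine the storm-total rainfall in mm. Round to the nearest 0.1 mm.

Total = Σ Rᵢ Δtᵢ = 2.8 × 3.5
      = 9.8 = 9.8 mm.

total ≈ 9.8 mm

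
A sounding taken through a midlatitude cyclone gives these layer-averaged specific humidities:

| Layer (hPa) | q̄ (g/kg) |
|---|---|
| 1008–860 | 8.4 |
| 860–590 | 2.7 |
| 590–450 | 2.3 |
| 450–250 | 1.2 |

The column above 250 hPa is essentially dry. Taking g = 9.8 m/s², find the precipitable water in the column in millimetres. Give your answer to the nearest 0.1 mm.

Precipitable water is the column-integrated vapour mass per unit area: PW = (1/g) Σ q̄ Δp, with q in kg/kg and Δp in Pa (1 kg/m² of water = 1 mm).
Layer 1008–860 hPa: Δp = 148 hPa = 14800 Pa, q̄ = 0.0084 kg/kg → 0.0084 × 14800 / 9.8 = 12.69 mm
Layer 860–590 hPa: Δp = 270 hPa = 27000 Pa, q̄ = 0.0027 kg/kg → 0.0027 × 27000 / 9.8 = 7.44 mm
Layer 590–450 hPa: Δp = 140 hPa = 14000 Pa, q̄ = 0.0023 kg/kg → 0.0023 × 14000 / 9.8 = 3.29 mm
Layer 450–250 hPa: Δp = 200 hPa = 20000 Pa, q̄ = 0.0012 kg/kg → 0.0012 × 20000 / 9.8 = 2.45 mm
PW = 12.69 + 7.44 + 3.29 + 2.45 = 25.87 ≈ 25.9 mm.

PW ≈ 25.9 mm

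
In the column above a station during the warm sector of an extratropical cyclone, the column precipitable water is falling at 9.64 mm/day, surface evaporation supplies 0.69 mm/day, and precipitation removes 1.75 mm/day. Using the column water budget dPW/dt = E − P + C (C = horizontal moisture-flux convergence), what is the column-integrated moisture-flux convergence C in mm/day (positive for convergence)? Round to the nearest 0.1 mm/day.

dPW/dt = -9.64 mm/day.
C = dPW/dt − E + P = (-9.64) − 0.69 + 1.75 = -8.6 mm/day.

C ≈ -8.6 mm/day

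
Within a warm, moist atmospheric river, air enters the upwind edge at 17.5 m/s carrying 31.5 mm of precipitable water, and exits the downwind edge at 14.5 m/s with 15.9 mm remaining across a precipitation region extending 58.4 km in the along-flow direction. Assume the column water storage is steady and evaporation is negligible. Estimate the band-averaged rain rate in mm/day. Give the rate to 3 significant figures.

Column moisture flux per unit crosswind length is F = V × PW.
Inflow: F_in = 17.5 × 31.5 = 551.25 mm·m/s
Outflow: F_out = 14.5 × 15.9 = 230.55 mm·m/s
Steady-state rate R = (F_in − F_out)/L = (551.25 − 230.55) / 58400 m = 5.491e-03 mm/s.
R = 5.491e-03 × 3600 × 24 = 474 mm/day.

R ≈ 474 mm/day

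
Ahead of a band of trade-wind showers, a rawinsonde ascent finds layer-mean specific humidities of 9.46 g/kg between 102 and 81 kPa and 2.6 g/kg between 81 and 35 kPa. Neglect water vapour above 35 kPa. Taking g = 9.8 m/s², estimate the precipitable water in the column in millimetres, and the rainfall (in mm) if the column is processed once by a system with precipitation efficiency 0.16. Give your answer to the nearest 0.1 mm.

PW ≈ 32.5 mm; rainfall ≈ 5.2 mm

Precipitable water is the column-integrated vapour mass per unit area: PW = (1/g) Σ q̄ Δp, with q in kg/kg and Δp in Pa (1 kg/m² of water = 1 mm).
Layer 102–81 kPa: Δp = 210 hPa = 21000 Pa, q̄ = 0.00946 kg/kg → 0.00946 × 21000 / 9.8 = 20.27 mm
Layer 81–35 kPa: Δp = 460 hPa = 46000 Pa, q̄ = 0.0026 kg/kg → 0.0026 × 46000 / 9.8 = 12.20 mm
PW = 20.27 + 12.20 = 32.47 ≈ 32.5 mm.
Rainfall = ε × PW = 0.16 × 32.5 = 5.2 mm.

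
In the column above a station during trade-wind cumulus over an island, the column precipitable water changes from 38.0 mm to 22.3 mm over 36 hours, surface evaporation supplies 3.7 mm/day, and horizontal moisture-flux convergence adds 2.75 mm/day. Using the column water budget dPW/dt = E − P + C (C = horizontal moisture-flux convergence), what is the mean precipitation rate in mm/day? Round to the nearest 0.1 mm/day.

P ≈ 16.9 mm/day

dPW/dt = (22.3 − 38.0) mm / (36/24 day) = -10.467 mm/day.
P = E + C − dPW/dt = 3.7 + (2.75) − (-10.467) = 16.9 mm/day.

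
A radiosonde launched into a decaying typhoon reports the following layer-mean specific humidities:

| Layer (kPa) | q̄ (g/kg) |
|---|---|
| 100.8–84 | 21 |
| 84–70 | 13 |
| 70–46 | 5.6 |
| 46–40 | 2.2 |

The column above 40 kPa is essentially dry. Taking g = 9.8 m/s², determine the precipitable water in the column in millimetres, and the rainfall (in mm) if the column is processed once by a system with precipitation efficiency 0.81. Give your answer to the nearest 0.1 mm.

Precipitable water is the column-integrated vapour mass per unit area: PW = (1/g) Σ q̄ Δp, with q in kg/kg and Δp in Pa (1 kg/m² of water = 1 mm).
Layer 100.8–84 kPa: Δp = 168 hPa = 16800 Pa, q̄ = 0.021 kg/kg → 0.021 × 16800 / 9.8 = 36.00 mm
Layer 84–70 kPa: Δp = 140 hPa = 14000 Pa, q̄ = 0.013 kg/kg → 0.013 × 14000 / 9.8 = 18.57 mm
Layer 70–46 kPa: Δp = 240 hPa = 24000 Pa, q̄ = 0.0056 kg/kg → 0.0056 × 24000 / 9.8 = 13.71 mm
Layer 46–40 kPa: Δp = 60 hPa = 6000 Pa, q̄ = 0.0022 kg/kg → 0.0022 × 6000 / 9.8 = 1.35 mm
PW = 36.00 + 18.57 + 13.71 + 1.35 = 69.63 ≈ 69.6 mm.
Rainfall = ε × PW = 0.81 × 69.6 = 56.4 mm.

PW ≈ 69.6 mm; rainfall ≈ 56.4 mm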